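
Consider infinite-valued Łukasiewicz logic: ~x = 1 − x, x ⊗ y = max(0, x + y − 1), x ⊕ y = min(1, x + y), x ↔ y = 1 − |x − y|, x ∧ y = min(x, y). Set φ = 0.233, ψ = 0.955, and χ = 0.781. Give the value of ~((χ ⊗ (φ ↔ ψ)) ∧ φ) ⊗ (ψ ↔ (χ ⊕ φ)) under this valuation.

φ ↔ ψ = 1 − |0.233 − 0.955| = 1 − 0.722 = 0.278
χ ⊗ (φ ↔ ψ) = max(0, 0.781 + 0.278 − 1) = max(0, 0.059) = 0.059
(χ ⊗ (φ ↔ ψ)) ∧ φ = min(0.059, 0.233) = 0.059
~((χ ⊗ (φ ↔ ψ)) ∧ φ) = 1 − 0.059 = 0.941
χ ⊕ φ = min(1, 0.781 + 0.233) = min(1, 1.014) = 1.000
ψ ↔ (χ ⊕ φ) = 1 − |0.955 − 1.000| = 1 − 0.045 = 0.955
~((χ ⊗ (φ ↔ ψ)) ∧ φ) ⊗ (ψ ↔ (χ ⊕ φ)) = max(0, 0.941 + 0.955 − 1) = max(0, 0.896) = 0.896

0.896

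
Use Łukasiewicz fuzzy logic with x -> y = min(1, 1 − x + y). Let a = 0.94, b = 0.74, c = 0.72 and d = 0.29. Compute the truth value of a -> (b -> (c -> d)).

0.89

c -> d = min(1, 1 − 0.72 + 0.29) = min(1, 0.57) = 0.57
b -> (c -> d) = min(1, 1 − 0.74 + 0.57) = min(1, 0.83) = 0.83
a -> (b -> (c -> d)) = min(1, 1 − 0.94 + 0.83) = min(1, 0.89) = 0.89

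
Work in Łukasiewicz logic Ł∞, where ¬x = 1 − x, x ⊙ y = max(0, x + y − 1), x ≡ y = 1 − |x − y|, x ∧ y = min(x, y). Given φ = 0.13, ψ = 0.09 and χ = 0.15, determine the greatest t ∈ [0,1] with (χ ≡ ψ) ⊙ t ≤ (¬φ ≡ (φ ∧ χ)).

0.32

χ ≡ ψ = 1 − |0.15 − 0.09| = 1 − 0.06 = 0.94
So the left factor is χ ≡ ψ = 0.94.
¬φ = 1 − 0.13 = 0.87
φ ∧ χ = min(0.13, 0.15) = 0.13
¬φ ≡ (φ ∧ χ) = 1 − |0.87 − 0.13| = 1 − 0.74 = 0.26
So the right-hand bound is ¬φ ≡ (φ ∧ χ) = 0.26.
The residuum of the Łukasiewicz t-norm gives the supremum: min(1, 1 − 0.94 + 0.26).
1 − 0.94 + 0.26 = 0.32, so t = min(1, 0.32) = 0.32.
Check: 0.94 ⊙ 0.32 = max(0, 0.26) = 0.26 ≤ 0.26.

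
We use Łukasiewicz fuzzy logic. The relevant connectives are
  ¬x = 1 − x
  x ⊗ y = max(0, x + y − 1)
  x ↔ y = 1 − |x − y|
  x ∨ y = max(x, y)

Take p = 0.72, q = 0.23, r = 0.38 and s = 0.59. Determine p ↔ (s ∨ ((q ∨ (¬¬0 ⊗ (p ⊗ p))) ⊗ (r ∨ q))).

¬0 = 1 − 0.00 = 1.00
¬¬0 = 1 − 1.00 = 0.00
p ⊗ p = max(0, 0.72 + 0.72 − 1) = max(0, 0.44) = 0.44
¬¬0 ⊗ (p ⊗ p) = max(0, 0.00 + 0.44 − 1) = max(0, -0.56) = 0.00
q ∨ (¬¬0 ⊗ (p ⊗ p)) = max(0.23, 0.00) = 0.23
r ∨ q = max(0.38, 0.23) = 0.38
(q ∨ (¬¬0 ⊗ (p ⊗ p))) ⊗ (r ∨ q) = max(0, 0.23 + 0.38 − 1) = max(0, -0.39) = 0.00
s ∨ ((q ∨ (¬¬0 ⊗ (p ⊗ p))) ⊗ (r ∨ q)) = max(0.59, 0.00) = 0.59
p ↔ (s ∨ ((q ∨ (¬¬0 ⊗ (p ⊗ p))) ⊗ (r ∨ q))) = 1 − |0.72 − 0.59| = 1 − 0.13 = 0.87

0.87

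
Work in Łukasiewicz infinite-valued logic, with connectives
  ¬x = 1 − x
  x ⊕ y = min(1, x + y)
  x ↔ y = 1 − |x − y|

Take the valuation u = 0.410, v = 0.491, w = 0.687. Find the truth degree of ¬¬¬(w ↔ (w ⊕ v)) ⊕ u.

0.723

w ⊕ v = min(1, 0.687 + 0.491) = min(1, 1.178) = 1.000
w ↔ (w ⊕ v) = 1 − |0.687 − 1.000| = 1 − 0.313 = 0.687
¬(w ↔ (w ⊕ v)) = 1 − 0.687 = 0.313
¬¬(w ↔ (w ⊕ v)) = 1 − 0.313 = 0.687
¬¬¬(w ↔ (w ⊕ v)) = 1 − 0.687 = 0.313
¬¬¬(w ↔ (w ⊕ v)) ⊕ u = min(1, 0.313 + 0.410) = min(1, 0.723) = 0.723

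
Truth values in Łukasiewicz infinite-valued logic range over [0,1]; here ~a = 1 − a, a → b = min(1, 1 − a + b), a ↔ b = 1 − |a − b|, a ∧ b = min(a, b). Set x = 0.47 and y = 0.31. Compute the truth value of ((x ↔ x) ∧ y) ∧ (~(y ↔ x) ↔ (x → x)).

x ↔ x = 1 − |0.47 − 0.47| = 1 − 0.00 = 1.00
(x ↔ x) ∧ y = min(1.00, 0.31) = 0.31
y ↔ x = 1 − |0.31 − 0.47| = 1 − 0.16 = 0.84
~(y ↔ x) = 1 − 0.84 = 0.16
x → x = min(1, 1 − 0.47 + 0.47) = min(1, 1.00) = 1.00
~(y ↔ x) ↔ (x → x) = 1 − |0.16 − 1.00| = 1 − 0.84 = 0.16
((x ↔ x) ∧ y) ∧ (~(y ↔ x) ↔ (x → x)) = min(0.31, 0.16) = 0.16

0.16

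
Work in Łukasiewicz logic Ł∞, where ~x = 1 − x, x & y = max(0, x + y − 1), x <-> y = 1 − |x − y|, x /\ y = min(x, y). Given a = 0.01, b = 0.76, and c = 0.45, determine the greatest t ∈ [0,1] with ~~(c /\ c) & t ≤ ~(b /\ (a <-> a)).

c /\ c = min(0.45, 0.45) = 0.45
~(c /\ c) = 1 − 0.45 = 0.55
~~(c /\ c) = 1 − 0.55 = 0.45
So the left factor is ~~(c /\ c) = 0.45.
a <-> a = 1 − |0.01 − 0.01| = 1 − 0.00 = 1.00
b /\ (a <-> a) = min(0.76, 1.00) = 0.76
~(b /\ (a <-> a)) = 1 − 0.76 = 0.24
So the right-hand bound is ~(b /\ (a <-> a)) = 0.24.
The residuum of the Łukasiewicz t-norm gives the supremum: min(1, 1 − 0.45 + 0.24).
1 − 0.45 + 0.24 = 0.79, so t = min(1, 0.79) = 0.79.
Check: 0.45 & 0.79 = max(0, 0.24) = 0.24 ≤ 0.24.

0.79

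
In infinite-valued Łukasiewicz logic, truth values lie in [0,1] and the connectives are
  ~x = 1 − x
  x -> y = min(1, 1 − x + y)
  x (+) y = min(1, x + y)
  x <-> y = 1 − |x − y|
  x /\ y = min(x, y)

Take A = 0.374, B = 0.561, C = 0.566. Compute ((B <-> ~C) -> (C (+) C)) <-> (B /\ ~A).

~C = 1 − 0.566 = 0.434
B <-> ~C = 1 − |0.561 − 0.434| = 1 − 0.127 = 0.873
C (+) C = min(1, 0.566 + 0.566) = min(1, 1.132) = 1.000
(B <-> ~C) -> (C (+) C) = min(1, 1 − 0.873 + 1.000) = min(1, 1.127) = 1.000
~A = 1 − 0.374 = 0.626
B /\ ~A = min(0.561, 0.626) = 0.561
((B <-> ~C) -> (C (+) C)) <-> (B /\ ~A) = 1 − |1.000 − 0.561| = 1 − 0.439 = 0.561

0.561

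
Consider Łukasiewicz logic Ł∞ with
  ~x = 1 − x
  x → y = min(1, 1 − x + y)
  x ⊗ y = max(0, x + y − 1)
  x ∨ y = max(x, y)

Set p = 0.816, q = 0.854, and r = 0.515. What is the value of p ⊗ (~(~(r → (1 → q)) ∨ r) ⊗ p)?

0.117

1 → q = min(1, 1 − 1.000 + 0.854) = min(1, 0.854) = 0.854
r → (1 → q) = min(1, 1 − 0.515 + 0.854) = min(1, 1.339) = 1.000
~(r → (1 → q)) = 1 − 1.000 = 0.000
~(r → (1 → q)) ∨ r = max(0.000, 0.515) = 0.515
~(~(r → (1 → q)) ∨ r) = 1 − 0.515 = 0.485
~(~(r → (1 → q)) ∨ r) ⊗ p = max(0, 0.485 + 0.816 − 1) = max(0, 0.301) = 0.301
p ⊗ (~(~(r → (1 → q)) ∨ r) ⊗ p) = max(0, 0.816 + 0.301 − 1) = max(0, 0.117) = 0.117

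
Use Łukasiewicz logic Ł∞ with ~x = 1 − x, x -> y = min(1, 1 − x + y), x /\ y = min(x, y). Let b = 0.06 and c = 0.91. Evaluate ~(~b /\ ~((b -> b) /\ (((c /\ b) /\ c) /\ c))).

0.06

~b = 1 − 0.06 = 0.94
b -> b = min(1, 1 − 0.06 + 0.06) = min(1, 1.00) = 1.00
c /\ b = min(0.91, 0.06) = 0.06
(c /\ b) /\ c = min(0.06, 0.91) = 0.06
((c /\ b) /\ c) /\ c = min(0.06, 0.91) = 0.06
(b -> b) /\ (((c /\ b) /\ c) /\ c) = min(1.00, 0.06) = 0.06
~((b -> b) /\ (((c /\ b) /\ c) /\ c)) = 1 − 0.06 = 0.94
~b /\ ~((b -> b) /\ (((c /\ b) /\ c) /\ c)) = min(0.94, 0.94) = 0.94
~(~b /\ ~((b -> b) /\ (((c /\ b) /\ c) /\ c))) = 1 − 0.94 = 0.06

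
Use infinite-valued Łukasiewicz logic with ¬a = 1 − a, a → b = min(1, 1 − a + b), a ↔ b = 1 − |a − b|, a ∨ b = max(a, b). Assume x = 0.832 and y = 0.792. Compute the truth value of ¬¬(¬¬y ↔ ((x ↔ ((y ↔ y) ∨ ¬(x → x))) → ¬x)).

0.544

¬y = 1 − 0.792 = 0.208
¬¬y = 1 − 0.208 = 0.792
y ↔ y = 1 − |0.792 − 0.792| = 1 − 0.000 = 1.000
x → x = min(1, 1 − 0.832 + 0.832) = min(1, 1.000) = 1.000
¬(x → x) = 1 − 1.000 = 0.000
(y ↔ y) ∨ ¬(x → x) = max(1.000, 0.000) = 1.000
x ↔ ((y ↔ y) ∨ ¬(x → x)) = 1 − |0.832 − 1.000| = 1 − 0.168 = 0.832
¬x = 1 − 0.832 = 0.168
(x ↔ ((y ↔ y) ∨ ¬(x → x))) → ¬x = min(1, 1 − 0.832 + 0.168) = min(1, 0.336) = 0.336
¬¬y ↔ ((x ↔ ((y ↔ y) ∨ ¬(x → x))) → ¬x) = 1 − |0.792 − 0.336| = 1 − 0.456 = 0.544
¬(¬¬y ↔ ((x ↔ ((y ↔ y) ∨ ¬(x → x))) → ¬x)) = 1 − 0.544 = 0.456
¬¬(¬¬y ↔ ((x ↔ ((y ↔ y) ∨ ¬(x → x))) → ¬x)) = 1 − 0.456 = 0.544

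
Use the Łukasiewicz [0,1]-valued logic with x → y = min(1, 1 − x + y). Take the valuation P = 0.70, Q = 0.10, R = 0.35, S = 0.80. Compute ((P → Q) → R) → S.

0.85

P → Q = min(1, 1 − 0.70 + 0.10) = min(1, 0.40) = 0.40
(P → Q) → R = min(1, 1 − 0.40 + 0.35) = min(1, 0.95) = 0.95
((P → Q) → R) → S = min(1, 1 − 0.95 + 0.80) = min(1, 0.85) = 0.85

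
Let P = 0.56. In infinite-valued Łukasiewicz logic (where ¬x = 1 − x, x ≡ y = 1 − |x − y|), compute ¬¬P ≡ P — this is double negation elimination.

1.00

¬P = 1 − 0.56 = 0.44
¬¬P = 1 − 0.44 = 0.56
¬¬P ≡ P = 1 − |0.56 − 0.56| = 1 − 0.00 = 1.00
(As expected: always 1 in Ł∞ since negation is involutive.)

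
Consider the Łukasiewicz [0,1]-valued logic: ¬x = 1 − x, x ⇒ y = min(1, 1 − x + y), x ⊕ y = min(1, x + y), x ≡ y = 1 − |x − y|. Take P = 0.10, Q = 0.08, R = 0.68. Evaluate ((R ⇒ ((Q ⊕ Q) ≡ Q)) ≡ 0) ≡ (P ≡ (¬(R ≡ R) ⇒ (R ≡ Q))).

Q ⊕ Q = min(1, 0.08 + 0.08) = min(1, 0.16) = 0.16
(Q ⊕ Q) ≡ Q = 1 − |0.16 − 0.08| = 1 − 0.08 = 0.92
R ⇒ ((Q ⊕ Q) ≡ Q) = min(1, 1 − 0.68 + 0.92) = min(1, 1.24) = 1.00
(R ⇒ ((Q ⊕ Q) ≡ Q)) ≡ 0 = 1 − |1.00 − 0.00| = 1 − 1.00 = 0.00
R ≡ R = 1 − |0.68 − 0.68| = 1 − 0.00 = 1.00
¬(R ≡ R) = 1 − 1.00 = 0.00
R ≡ Q = 1 − |0.68 − 0.08| = 1 − 0.60 = 0.40
¬(R ≡ R) ⇒ (R ≡ Q) = min(1, 1 − 0.00 + 0.40) = min(1, 1.40) = 1.00
P ≡ (¬(R ≡ R) ⇒ (R ≡ Q)) = 1 − |0.10 − 1.00| = 1 − 0.90 = 0.10
((R ⇒ ((Q ⊕ Q) ≡ Q)) ≡ 0) ≡ (P ≡ (¬(R ≡ R) ⇒ (R ≡ Q))) = 1 − |0.00 − 0.10| = 1 − 0.10 = 0.90

0.90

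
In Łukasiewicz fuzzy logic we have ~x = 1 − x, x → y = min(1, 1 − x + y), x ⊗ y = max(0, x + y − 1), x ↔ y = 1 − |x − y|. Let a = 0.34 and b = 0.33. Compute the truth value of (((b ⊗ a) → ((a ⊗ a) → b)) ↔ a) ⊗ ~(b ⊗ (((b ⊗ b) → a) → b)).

b ⊗ a = max(0, 0.33 + 0.34 − 1) = max(0, -0.33) = 0.00
a ⊗ a = max(0, 0.34 + 0.34 − 1) = max(0, -0.32) = 0.00
(a ⊗ a) → b = min(1, 1 − 0.00 + 0.33) = min(1, 1.33) = 1.00
(b ⊗ a) → ((a ⊗ a) → b) = min(1, 1 − 0.00 + 1.00) = min(1, 2.00) = 1.00
((b ⊗ a) → ((a ⊗ a) → b)) ↔ a = 1 − |1.00 − 0.34| = 1 − 0.66 = 0.34
b ⊗ b = max(0, 0.33 + 0.33 − 1) = max(0, -0.34) = 0.00
(b ⊗ b) → a = min(1, 1 − 0.00 + 0.34) = min(1, 1.34) = 1.00
((b ⊗ b) → a) → b = min(1, 1 − 1.00 + 0.33) = min(1, 0.33) = 0.33
b ⊗ (((b ⊗ b) → a) → b) = max(0, 0.33 + 0.33 − 1) = max(0, -0.34) = 0.00
~(b ⊗ (((b ⊗ b) → a) → b)) = 1 − 0.00 = 1.00
(((b ⊗ a) → ((a ⊗ a) → b)) ↔ a) ⊗ ~(b ⊗ (((b ⊗ b) → a) → b)) = max(0, 0.34 + 1.00 − 1) = max(0, 0.34) = 0.34

0.34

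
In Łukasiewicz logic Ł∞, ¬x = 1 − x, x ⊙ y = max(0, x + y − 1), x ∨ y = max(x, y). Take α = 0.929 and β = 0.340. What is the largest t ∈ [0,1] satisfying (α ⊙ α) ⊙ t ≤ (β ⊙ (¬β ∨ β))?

0.142

α ⊙ α = max(0, 0.929 + 0.929 − 1) = max(0, 0.858) = 0.858
So the left factor is α ⊙ α = 0.858.
¬β = 1 − 0.340 = 0.660
¬β ∨ β = max(0.660, 0.340) = 0.660
β ⊙ (¬β ∨ β) = max(0, 0.340 + 0.660 − 1) = max(0, 0.000) = 0.000
So the right-hand bound is β ⊙ (¬β ∨ β) = 0.000.
The residuum of the Łukasiewicz t-norm gives the supremum: min(1, 1 − 0.858 + 0.000).
1 − 0.858 + 0.000 = 0.142, so t = min(1, 0.142) = 0.142.
Check: 0.858 ⊙ 0.142 = max(0, 0.000) = 0.000 ≤ 0.000.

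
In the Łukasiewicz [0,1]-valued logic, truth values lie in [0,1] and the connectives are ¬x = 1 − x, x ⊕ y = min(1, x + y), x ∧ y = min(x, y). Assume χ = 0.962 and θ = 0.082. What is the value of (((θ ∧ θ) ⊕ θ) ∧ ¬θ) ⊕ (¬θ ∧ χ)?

1.000

θ ∧ θ = min(0.082, 0.082) = 0.082
(θ ∧ θ) ⊕ θ = min(1, 0.082 + 0.082) = min(1, 0.164) = 0.164
¬θ = 1 − 0.082 = 0.918
((θ ∧ θ) ⊕ θ) ∧ ¬θ = min(0.164, 0.918) = 0.164
¬θ ∧ χ = min(0.918, 0.962) = 0.918
(((θ ∧ θ) ⊕ θ) ∧ ¬θ) ⊕ (¬θ ∧ χ) = min(1, 0.164 + 0.918) = min(1, 1.082) = 1.000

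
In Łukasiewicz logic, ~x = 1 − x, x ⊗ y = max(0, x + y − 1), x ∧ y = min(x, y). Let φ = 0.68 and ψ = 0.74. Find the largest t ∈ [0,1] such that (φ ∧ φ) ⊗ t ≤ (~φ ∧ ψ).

0.64

φ ∧ φ = min(0.68, 0.68) = 0.68
So the left factor is φ ∧ φ = 0.68.
~φ = 1 − 0.68 = 0.32
~φ ∧ ψ = min(0.32, 0.74) = 0.32
So the right-hand bound is ~φ ∧ ψ = 0.32.
The residuum of the Łukasiewicz t-norm gives the supremum: min(1, 1 − 0.68 + 0.32).
1 − 0.68 + 0.32 = 0.64, so t = min(1, 0.64) = 0.64.
Check: 0.68 ⊗ 0.64 = max(0, 0.32) = 0.32 ≤ 0.32.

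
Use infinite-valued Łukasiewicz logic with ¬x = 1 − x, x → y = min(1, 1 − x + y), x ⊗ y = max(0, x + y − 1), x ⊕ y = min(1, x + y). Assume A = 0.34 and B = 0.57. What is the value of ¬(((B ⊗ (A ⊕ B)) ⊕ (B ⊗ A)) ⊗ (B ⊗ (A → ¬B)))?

0.95

A ⊕ B = min(1, 0.34 + 0.57) = min(1, 0.91) = 0.91
B ⊗ (A ⊕ B) = max(0, 0.57 + 0.91 − 1) = max(0, 0.48) = 0.48
B ⊗ A = max(0, 0.57 + 0.34 − 1) = max(0, -0.09) = 0.00
(B ⊗ (A ⊕ B)) ⊕ (B ⊗ A) = min(1, 0.48 + 0.00) = min(1, 0.48) = 0.48
¬B = 1 − 0.57 = 0.43
A → ¬B = min(1, 1 − 0.34 + 0.43) = min(1, 1.09) = 1.00
B ⊗ (A → ¬B) = max(0, 0.57 + 1.00 − 1) = max(0, 0.57) = 0.57
((B ⊗ (A ⊕ B)) ⊕ (B ⊗ A)) ⊗ (B ⊗ (A → ¬B)) = max(0, 0.48 + 0.57 − 1) = max(0, 0.05) = 0.05
¬(((B ⊗ (A ⊕ B)) ⊕ (B ⊗ A)) ⊗ (B ⊗ (A → ¬B))) = 1 − 0.05 = 0.95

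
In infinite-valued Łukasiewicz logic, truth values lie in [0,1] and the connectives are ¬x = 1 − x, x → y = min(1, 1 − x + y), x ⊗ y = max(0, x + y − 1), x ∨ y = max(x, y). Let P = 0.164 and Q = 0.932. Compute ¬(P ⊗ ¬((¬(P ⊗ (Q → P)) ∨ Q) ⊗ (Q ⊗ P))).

Q → P = min(1, 1 − 0.932 + 0.164) = min(1, 0.232) = 0.232
P ⊗ (Q → P) = max(0, 0.164 + 0.232 − 1) = max(0, -0.604) = 0.000
¬(P ⊗ (Q → P)) = 1 − 0.000 = 1.000
¬(P ⊗ (Q → P)) ∨ Q = max(1.000, 0.932) = 1.000
Q ⊗ P = max(0, 0.932 + 0.164 − 1) = max(0, 0.096) = 0.096
(¬(P ⊗ (Q → P)) ∨ Q) ⊗ (Q ⊗ P) = max(0, 1.000 + 0.096 − 1) = max(0, 0.096) = 0.096
¬((¬(P ⊗ (Q → P)) ∨ Q) ⊗ (Q ⊗ P)) = 1 − 0.096 = 0.904
P ⊗ ¬((¬(P ⊗ (Q → P)) ∨ Q) ⊗ (Q ⊗ P)) = max(0, 0.164 + 0.904 − 1) = max(0, 0.068) = 0.068
¬(P ⊗ ¬((¬(P ⊗ (Q → P)) ∨ Q) ⊗ (Q ⊗ P))) = 1 − 0.068 = 0.932

0.932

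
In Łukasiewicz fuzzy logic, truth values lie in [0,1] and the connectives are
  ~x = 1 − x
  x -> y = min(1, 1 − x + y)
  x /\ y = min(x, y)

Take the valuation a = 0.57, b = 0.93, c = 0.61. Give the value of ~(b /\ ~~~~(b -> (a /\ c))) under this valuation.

a /\ c = min(0.57, 0.61) = 0.57
b -> (a /\ c) = min(1, 1 − 0.93 + 0.57) = min(1, 0.64) = 0.64
~(b -> (a /\ c)) = 1 − 0.64 = 0.36
~~(b -> (a /\ c)) = 1 − 0.36 = 0.64
~~~(b -> (a /\ c)) = 1 − 0.64 = 0.36
~~~~(b -> (a /\ c)) = 1 − 0.36 = 0.64
b /\ ~~~~(b -> (a /\ c)) = min(0.93, 0.64) = 0.64
~(b /\ ~~~~(b -> (a /\ c))) = 1 − 0.64 = 0.36

0.36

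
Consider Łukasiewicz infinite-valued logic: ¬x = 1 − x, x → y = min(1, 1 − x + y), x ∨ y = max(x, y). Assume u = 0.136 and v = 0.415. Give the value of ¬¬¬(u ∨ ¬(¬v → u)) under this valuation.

¬v = 1 − 0.415 = 0.585
¬v → u = min(1, 1 − 0.585 + 0.136) = min(1, 0.551) = 0.551
¬(¬v → u) = 1 − 0.551 = 0.449
u ∨ ¬(¬v → u) = max(0.136, 0.449) = 0.449
¬(u ∨ ¬(¬v → u)) = 1 − 0.449 = 0.551
¬¬(u ∨ ¬(¬v → u)) = 1 − 0.551 = 0.449
¬¬¬(u ∨ ¬(¬v → u)) = 1 − 0.449 = 0.551

0.551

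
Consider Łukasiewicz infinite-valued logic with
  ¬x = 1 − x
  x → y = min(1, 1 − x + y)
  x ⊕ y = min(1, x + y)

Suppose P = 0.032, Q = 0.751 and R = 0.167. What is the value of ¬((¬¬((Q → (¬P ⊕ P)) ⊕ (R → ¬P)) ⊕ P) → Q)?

¬P = 1 − 0.032 = 0.968
¬P ⊕ P = min(1, 0.968 + 0.032) = min(1, 1.000) = 1.000
Q → (¬P ⊕ P) = min(1, 1 − 0.751 + 1.000) = min(1, 1.249) = 1.000
R → ¬P = min(1, 1 − 0.167 + 0.968) = min(1, 1.801) = 1.000
(Q → (¬P ⊕ P)) ⊕ (R → ¬P) = min(1, 1.000 + 1.000) = min(1, 2.000) = 1.000
¬((Q → (¬P ⊕ P)) ⊕ (R → ¬P)) = 1 − 1.000 = 0.000
¬¬((Q → (¬P ⊕ P)) ⊕ (R → ¬P)) = 1 − 0.000 = 1.000
¬¬((Q → (¬P ⊕ P)) ⊕ (R → ¬P)) ⊕ P = min(1, 1.000 + 0.032) = min(1, 1.032) = 1.000
(¬¬((Q → (¬P ⊕ P)) ⊕ (R → ¬P)) ⊕ P) → Q = min(1, 1 − 1.000 + 0.751) = min(1, 0.751) = 0.751
¬((¬¬((Q → (¬P ⊕ P)) ⊕ (R → ¬P)) ⊕ P) → Q) = 1 − 0.751 = 0.249

0.249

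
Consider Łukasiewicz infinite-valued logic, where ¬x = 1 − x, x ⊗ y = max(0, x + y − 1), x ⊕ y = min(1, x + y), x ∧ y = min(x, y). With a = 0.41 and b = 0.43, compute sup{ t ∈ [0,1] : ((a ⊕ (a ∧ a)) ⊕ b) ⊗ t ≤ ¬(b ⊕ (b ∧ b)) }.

0.14

a ∧ a = min(0.41, 0.41) = 0.41
a ⊕ (a ∧ a) = min(1, 0.41 + 0.41) = min(1, 0.82) = 0.82
(a ⊕ (a ∧ a)) ⊕ b = min(1, 0.82 + 0.43) = min(1, 1.25) = 1.00
So the left factor is (a ⊕ (a ∧ a)) ⊕ b = 1.00.
b ∧ b = min(0.43, 0.43) = 0.43
b ⊕ (b ∧ b) = min(1, 0.43 + 0.43) = min(1, 0.86) = 0.86
¬(b ⊕ (b ∧ b)) = 1 − 0.86 = 0.14
So the right-hand bound is ¬(b ⊕ (b ∧ b)) = 0.14.
The residuum of the Łukasiewicz t-norm gives the supremum: min(1, 1 − 1.00 + 0.14).
1 − 1.00 + 0.14 = 0.14, so t = min(1, 0.14) = 0.14.
Check: 1.00 ⊗ 0.14 = max(0, 0.14) = 0.14 ≤ 0.14.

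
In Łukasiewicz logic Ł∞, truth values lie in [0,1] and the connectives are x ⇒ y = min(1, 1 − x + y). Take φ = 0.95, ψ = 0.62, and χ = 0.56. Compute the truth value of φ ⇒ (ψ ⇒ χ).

0.99

ψ ⇒ χ = min(1, 1 − 0.62 + 0.56) = min(1, 0.94) = 0.94
φ ⇒ (ψ ⇒ χ) = min(1, 1 − 0.95 + 0.94) = min(1, 0.99) = 0.99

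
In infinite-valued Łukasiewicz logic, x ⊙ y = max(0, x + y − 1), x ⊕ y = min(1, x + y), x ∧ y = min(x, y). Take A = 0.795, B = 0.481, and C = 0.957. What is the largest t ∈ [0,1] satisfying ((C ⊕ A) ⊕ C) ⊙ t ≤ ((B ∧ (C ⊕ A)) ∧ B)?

0.481

C ⊕ A = min(1, 0.957 + 0.795) = min(1, 1.752) = 1.000
(C ⊕ A) ⊕ C = min(1, 1.000 + 0.957) = min(1, 1.957) = 1.000
So the left factor is (C ⊕ A) ⊕ C = 1.000.
B ∧ (C ⊕ A) = min(0.481, 1.000) = 0.481
(B ∧ (C ⊕ A)) ∧ B = min(0.481, 0.481) = 0.481
So the right-hand bound is (B ∧ (C ⊕ A)) ∧ B = 0.481.
The residuum of the Łukasiewicz t-norm gives the supremum: min(1, 1 − 1.000 + 0.481).
1 − 1.000 + 0.481 = 0.481, so t = min(1, 0.481) = 0.481.
Check: 1.000 ⊙ 0.481 = max(0, 0.481) = 0.481 ≤ 0.481.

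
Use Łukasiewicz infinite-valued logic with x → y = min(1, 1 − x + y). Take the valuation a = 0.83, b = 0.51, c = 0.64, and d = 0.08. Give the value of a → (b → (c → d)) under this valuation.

1.00

c → d = min(1, 1 − 0.64 + 0.08) = min(1, 0.44) = 0.44
b → (c → d) = min(1, 1 − 0.51 + 0.44) = min(1, 0.93) = 0.93
a → (b → (c → d)) = min(1, 1 − 0.83 + 0.93) = min(1, 1.10) = 1.00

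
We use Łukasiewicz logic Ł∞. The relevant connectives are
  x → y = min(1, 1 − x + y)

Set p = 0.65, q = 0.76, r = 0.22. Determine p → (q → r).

0.81

q → r = min(1, 1 − 0.76 + 0.22) = min(1, 0.46) = 0.46
p → (q → r) = min(1, 1 − 0.65 + 0.46) = min(1, 0.81) = 0.81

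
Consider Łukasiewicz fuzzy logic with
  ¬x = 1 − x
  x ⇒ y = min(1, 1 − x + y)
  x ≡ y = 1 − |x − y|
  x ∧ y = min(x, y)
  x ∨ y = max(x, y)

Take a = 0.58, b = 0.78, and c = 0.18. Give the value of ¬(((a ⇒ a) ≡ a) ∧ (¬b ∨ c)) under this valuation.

a ⇒ a = min(1, 1 − 0.58 + 0.58) = min(1, 1.00) = 1.00
(a ⇒ a) ≡ a = 1 − |1.00 − 0.58| = 1 − 0.42 = 0.58
¬b = 1 − 0.78 = 0.22
¬b ∨ c = max(0.22, 0.18) = 0.22
((a ⇒ a) ≡ a) ∧ (¬b ∨ c) = min(0.58, 0.22) = 0.22
¬(((a ⇒ a) ≡ a) ∧ (¬b ∨ c)) = 1 − 0.22 = 0.78

0.78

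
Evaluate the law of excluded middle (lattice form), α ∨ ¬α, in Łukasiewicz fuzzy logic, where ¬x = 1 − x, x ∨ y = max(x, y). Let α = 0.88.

0.88

¬α = 1 − 0.88 = 0.12
α ∨ ¬α = max(0.88, 0.12) = 0.88
(The value 0.88 < 1 shows this instance is not satisfied; not a Ł∞-tautology — its value is max(a, 1−a).)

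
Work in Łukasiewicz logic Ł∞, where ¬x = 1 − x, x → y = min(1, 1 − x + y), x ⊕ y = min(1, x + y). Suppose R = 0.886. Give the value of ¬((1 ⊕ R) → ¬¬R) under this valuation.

1 ⊕ R = min(1, 1.000 + 0.886) = min(1, 1.886) = 1.000
¬R = 1 − 0.886 = 0.114
¬¬R = 1 − 0.114 = 0.886
(1 ⊕ R) → ¬¬R = min(1, 1 − 1.000 + 0.886) = min(1, 0.886) = 0.886
¬((1 ⊕ R) → ¬¬R) = 1 − 0.886 = 0.114

0.114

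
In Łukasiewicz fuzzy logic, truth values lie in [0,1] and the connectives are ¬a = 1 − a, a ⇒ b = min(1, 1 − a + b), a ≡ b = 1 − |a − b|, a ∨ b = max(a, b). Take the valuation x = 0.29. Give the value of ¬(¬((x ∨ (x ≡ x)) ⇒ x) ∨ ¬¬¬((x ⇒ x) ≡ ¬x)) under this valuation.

0.29

x ≡ x = 1 − |0.29 − 0.29| = 1 − 0.00 = 1.00
x ∨ (x ≡ x) = max(0.29, 1.00) = 1.00
(x ∨ (x ≡ x)) ⇒ x = min(1, 1 − 1.00 + 0.29) = min(1, 0.29) = 0.29
¬((x ∨ (x ≡ x)) ⇒ x) = 1 − 0.29 = 0.71
x ⇒ x = min(1, 1 − 0.29 + 0.29) = min(1, 1.00) = 1.00
¬x = 1 − 0.29 = 0.71
(x ⇒ x) ≡ ¬x = 1 − |1.00 − 0.71| = 1 − 0.29 = 0.71
¬((x ⇒ x) ≡ ¬x) = 1 − 0.71 = 0.29
¬¬((x ⇒ x) ≡ ¬x) = 1 − 0.29 = 0.71
¬¬¬((x ⇒ x) ≡ ¬x) = 1 − 0.71 = 0.29
¬((x ∨ (x ≡ x)) ⇒ x) ∨ ¬¬¬((x ⇒ x) ≡ ¬x) = max(0.71, 0.29) = 0.71
¬(¬((x ∨ (x ≡ x)) ⇒ x) ∨ ¬¬¬((x ⇒ x) ≡ ¬x)) = 1 − 0.71 = 0.29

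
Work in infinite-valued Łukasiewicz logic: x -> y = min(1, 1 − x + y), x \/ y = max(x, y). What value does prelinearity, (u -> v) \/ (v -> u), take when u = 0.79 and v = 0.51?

1.00

u -> v = min(1, 1 − 0.79 + 0.51) = min(1, 0.72) = 0.72
v -> u = min(1, 1 − 0.51 + 0.79) = min(1, 1.28) = 1.00
(u -> v) \/ (v -> u) = max(0.72, 1.00) = 1.00
(As expected: a Ł∞-tautology — holds in every MV-chain.)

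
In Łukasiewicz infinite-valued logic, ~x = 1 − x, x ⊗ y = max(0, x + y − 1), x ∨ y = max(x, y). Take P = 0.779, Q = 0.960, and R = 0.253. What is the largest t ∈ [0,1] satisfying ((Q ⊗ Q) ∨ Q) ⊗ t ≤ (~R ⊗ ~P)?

0.040

Q ⊗ Q = max(0, 0.960 + 0.960 − 1) = max(0, 0.920) = 0.920
(Q ⊗ Q) ∨ Q = max(0.920, 0.960) = 0.960
So the left factor is (Q ⊗ Q) ∨ Q = 0.960.
~R = 1 − 0.253 = 0.747
~P = 1 − 0.779 = 0.221
~R ⊗ ~P = max(0, 0.747 + 0.221 − 1) = max(0, -0.032) = 0.000
So the right-hand bound is ~R ⊗ ~P = 0.000.
The residuum of the Łukasiewicz t-norm gives the supremum: min(1, 1 − 0.960 + 0.000).
1 − 0.960 + 0.000 = 0.040, so t = min(1, 0.040) = 0.040.
Check: 0.960 ⊗ 0.040 = max(0, 0.000) = 0.000 ≤ 0.000.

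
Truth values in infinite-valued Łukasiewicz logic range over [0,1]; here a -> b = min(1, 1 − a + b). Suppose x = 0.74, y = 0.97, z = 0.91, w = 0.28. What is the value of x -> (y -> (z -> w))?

0.66

z -> w = min(1, 1 − 0.91 + 0.28) = min(1, 0.37) = 0.37
y -> (z -> w) = min(1, 1 − 0.97 + 0.37) = min(1, 0.40) = 0.40
x -> (y -> (z -> w)) = min(1, 1 − 0.74 + 0.40) = min(1, 0.66) = 0.66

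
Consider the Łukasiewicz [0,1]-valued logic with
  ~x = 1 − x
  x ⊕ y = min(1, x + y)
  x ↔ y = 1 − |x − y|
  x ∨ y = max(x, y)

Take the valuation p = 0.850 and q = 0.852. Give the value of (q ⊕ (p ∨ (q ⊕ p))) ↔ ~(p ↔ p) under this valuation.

0.000

q ⊕ p = min(1, 0.852 + 0.850) = min(1, 1.702) = 1.000
p ∨ (q ⊕ p) = max(0.850, 1.000) = 1.000
q ⊕ (p ∨ (q ⊕ p)) = min(1, 0.852 + 1.000) = min(1, 1.852) = 1.000
p ↔ p = 1 − |0.850 − 0.850| = 1 − 0.000 = 1.000
~(p ↔ p) = 1 − 1.000 = 0.000
(q ⊕ (p ∨ (q ⊕ p))) ↔ ~(p ↔ p) = 1 − |1.000 − 0.000| = 1 − 1.000 = 0.000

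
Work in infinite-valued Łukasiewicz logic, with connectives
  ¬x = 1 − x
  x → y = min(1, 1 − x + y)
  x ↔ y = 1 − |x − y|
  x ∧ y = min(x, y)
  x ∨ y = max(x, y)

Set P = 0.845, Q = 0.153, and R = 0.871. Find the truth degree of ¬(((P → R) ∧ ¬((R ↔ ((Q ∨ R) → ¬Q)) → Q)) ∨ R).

0.129

P → R = min(1, 1 − 0.845 + 0.871) = min(1, 1.026) = 1.000
Q ∨ R = max(0.153, 0.871) = 0.871
¬Q = 1 − 0.153 = 0.847
(Q ∨ R) → ¬Q = min(1, 1 − 0.871 + 0.847) = min(1, 0.976) = 0.976
R ↔ ((Q ∨ R) → ¬Q) = 1 − |0.871 − 0.976| = 1 − 0.105 = 0.895
(R ↔ ((Q ∨ R) → ¬Q)) → Q = min(1, 1 − 0.895 + 0.153) = min(1, 0.258) = 0.258
¬((R ↔ ((Q ∨ R) → ¬Q)) → Q) = 1 − 0.258 = 0.742
(P → R) ∧ ¬((R ↔ ((Q ∨ R) → ¬Q)) → Q) = min(1.000, 0.742) = 0.742
((P → R) ∧ ¬((R ↔ ((Q ∨ R) → ¬Q)) → Q)) ∨ R = max(0.742, 0.871) = 0.871
¬(((P → R) ∧ ¬((R ↔ ((Q ∨ R) → ¬Q)) → Q)) ∨ R) = 1 − 0.871 = 0.129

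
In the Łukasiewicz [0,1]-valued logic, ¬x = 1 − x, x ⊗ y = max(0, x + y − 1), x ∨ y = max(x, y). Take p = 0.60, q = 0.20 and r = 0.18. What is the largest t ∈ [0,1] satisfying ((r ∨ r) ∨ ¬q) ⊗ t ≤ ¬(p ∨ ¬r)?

0.38

r ∨ r = max(0.18, 0.18) = 0.18
¬q = 1 − 0.20 = 0.80
(r ∨ r) ∨ ¬q = max(0.18, 0.80) = 0.80
So the left factor is (r ∨ r) ∨ ¬q = 0.80.
¬r = 1 − 0.18 = 0.82
p ∨ ¬r = max(0.60, 0.82) = 0.82
¬(p ∨ ¬r) = 1 − 0.82 = 0.18
So the right-hand bound is ¬(p ∨ ¬r) = 0.18.
The residuum of the Łukasiewicz t-norm gives the supremum: min(1, 1 − 0.80 + 0.18).
1 − 0.80 + 0.18 = 0.38, so t = min(1, 0.38) = 0.38.
Check: 0.80 ⊗ 0.38 = max(0, 0.18) = 0.18 ≤ 0.18.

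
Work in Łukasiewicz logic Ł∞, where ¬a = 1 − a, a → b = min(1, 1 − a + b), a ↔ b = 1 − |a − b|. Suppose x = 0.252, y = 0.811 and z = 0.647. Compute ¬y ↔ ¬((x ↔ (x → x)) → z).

0.811

¬y = 1 − 0.811 = 0.189
x → x = min(1, 1 − 0.252 + 0.252) = min(1, 1.000) = 1.000
x ↔ (x → x) = 1 − |0.252 − 1.000| = 1 − 0.748 = 0.252
(x ↔ (x → x)) → z = min(1, 1 − 0.252 + 0.647) = min(1, 1.395) = 1.000
¬((x ↔ (x → x)) → z) = 1 − 1.000 = 0.000
¬y ↔ ¬((x ↔ (x → x)) → z) = 1 − |0.189 − 0.000| = 1 − 0.189 = 0.811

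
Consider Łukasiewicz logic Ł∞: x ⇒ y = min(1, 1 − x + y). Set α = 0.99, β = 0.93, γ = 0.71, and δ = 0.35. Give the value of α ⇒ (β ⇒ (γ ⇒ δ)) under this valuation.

γ ⇒ δ = min(1, 1 − 0.71 + 0.35) = min(1, 0.64) = 0.64
β ⇒ (γ ⇒ δ) = min(1, 1 − 0.93 + 0.64) = min(1, 0.71) = 0.71
α ⇒ (β ⇒ (γ ⇒ δ)) = min(1, 1 − 0.99 + 0.71) = min(1, 0.72) = 0.72

0.72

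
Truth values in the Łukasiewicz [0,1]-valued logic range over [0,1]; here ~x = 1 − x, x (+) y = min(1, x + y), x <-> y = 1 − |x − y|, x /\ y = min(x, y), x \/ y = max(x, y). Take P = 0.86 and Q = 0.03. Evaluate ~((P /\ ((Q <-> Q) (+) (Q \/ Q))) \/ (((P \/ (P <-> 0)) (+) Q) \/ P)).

0.11

Q <-> Q = 1 − |0.03 − 0.03| = 1 − 0.00 = 1.00
Q \/ Q = max(0.03, 0.03) = 0.03
(Q <-> Q) (+) (Q \/ Q) = min(1, 1.00 + 0.03) = min(1, 1.03) = 1.00
P /\ ((Q <-> Q) (+) (Q \/ Q)) = min(0.86, 1.00) = 0.86
P <-> 0 = 1 − |0.86 − 0.00| = 1 − 0.86 = 0.14
P \/ (P <-> 0) = max(0.86, 0.14) = 0.86
(P \/ (P <-> 0)) (+) Q = min(1, 0.86 + 0.03) = min(1, 0.89) = 0.89
((P \/ (P <-> 0)) (+) Q) \/ P = max(0.89, 0.86) = 0.89
(P /\ ((Q <-> Q) (+) (Q \/ Q))) \/ (((P \/ (P <-> 0)) (+) Q) \/ P) = max(0.86, 0.89) = 0.89
~((P /\ ((Q <-> Q) (+) (Q \/ Q))) \/ (((P \/ (P <-> 0)) (+) Q) \/ P)) = 1 − 0.89 = 0.11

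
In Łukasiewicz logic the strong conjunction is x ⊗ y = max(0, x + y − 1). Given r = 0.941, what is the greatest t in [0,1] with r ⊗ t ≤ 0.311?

0.370

The residuum of the Łukasiewicz t-norm gives the supremum: min(1, 1 − 0.941 + 0.311).
1 − 0.941 + 0.311 = 0.370, so t = min(1, 0.370) = 0.370.
Check: 0.941 ⊗ 0.370 = max(0, 0.311) = 0.311 ≤ 0.311.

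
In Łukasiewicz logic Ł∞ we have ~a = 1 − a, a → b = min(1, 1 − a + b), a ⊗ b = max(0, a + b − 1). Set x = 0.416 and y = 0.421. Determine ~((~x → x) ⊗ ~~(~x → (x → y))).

0.168

~x = 1 − 0.416 = 0.584
~x → x = min(1, 1 − 0.584 + 0.416) = min(1, 0.832) = 0.832
x → y = min(1, 1 − 0.416 + 0.421) = min(1, 1.005) = 1.000
~x → (x → y) = min(1, 1 − 0.584 + 1.000) = min(1, 1.416) = 1.000
~(~x → (x → y)) = 1 − 1.000 = 0.000
~~(~x → (x → y)) = 1 − 0.000 = 1.000
(~x → x) ⊗ ~~(~x → (x → y)) = max(0, 0.832 + 1.000 − 1) = max(0, 0.832) = 0.832
~((~x → x) ⊗ ~~(~x → (x → y))) = 1 − 0.832 = 0.168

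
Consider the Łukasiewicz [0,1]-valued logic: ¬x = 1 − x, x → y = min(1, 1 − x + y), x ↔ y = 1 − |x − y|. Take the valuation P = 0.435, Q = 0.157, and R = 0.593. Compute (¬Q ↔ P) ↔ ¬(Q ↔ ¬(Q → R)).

¬Q = 1 − 0.157 = 0.843
¬Q ↔ P = 1 − |0.843 − 0.435| = 1 − 0.408 = 0.592
Q → R = min(1, 1 − 0.157 + 0.593) = min(1, 1.436) = 1.000
¬(Q → R) = 1 − 1.000 = 0.000
Q ↔ ¬(Q → R) = 1 − |0.157 − 0.000| = 1 − 0.157 = 0.843
¬(Q ↔ ¬(Q → R)) = 1 − 0.843 = 0.157
(¬Q ↔ P) ↔ ¬(Q ↔ ¬(Q → R)) = 1 − |0.592 − 0.157| = 1 − 0.435 = 0.565

0.565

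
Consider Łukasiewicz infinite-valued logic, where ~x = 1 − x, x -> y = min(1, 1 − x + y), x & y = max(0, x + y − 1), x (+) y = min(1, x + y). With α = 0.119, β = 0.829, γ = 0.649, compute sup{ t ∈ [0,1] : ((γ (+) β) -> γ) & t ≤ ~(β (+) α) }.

γ (+) β = min(1, 0.649 + 0.829) = min(1, 1.478) = 1.000
(γ (+) β) -> γ = min(1, 1 − 1.000 + 0.649) = min(1, 0.649) = 0.649
So the left factor is (γ (+) β) -> γ = 0.649.
β (+) α = min(1, 0.829 + 0.119) = min(1, 0.948) = 0.948
~(β (+) α) = 1 − 0.948 = 0.052
So the right-hand bound is ~(β (+) α) = 0.052.
The residuum of the Łukasiewicz t-norm gives the supremum: min(1, 1 − 0.649 + 0.052).
1 − 0.649 + 0.052 = 0.403, so t = min(1, 0.403) = 0.403.
Check: 0.649 & 0.403 = max(0, 0.052) = 0.052 ≤ 0.052.

0.403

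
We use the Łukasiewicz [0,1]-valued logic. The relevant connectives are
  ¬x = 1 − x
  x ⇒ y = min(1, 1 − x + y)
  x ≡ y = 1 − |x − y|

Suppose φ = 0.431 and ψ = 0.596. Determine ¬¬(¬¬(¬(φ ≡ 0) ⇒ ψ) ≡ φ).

φ ≡ 0 = 1 − |0.431 − 0.000| = 1 − 0.431 = 0.569
¬(φ ≡ 0) = 1 − 0.569 = 0.431
¬(φ ≡ 0) ⇒ ψ = min(1, 1 − 0.431 + 0.596) = min(1, 1.165) = 1.000
¬(¬(φ ≡ 0) ⇒ ψ) = 1 − 1.000 = 0.000
¬¬(¬(φ ≡ 0) ⇒ ψ) = 1 − 0.000 = 1.000
¬¬(¬(φ ≡ 0) ⇒ ψ) ≡ φ = 1 − |1.000 − 0.431| = 1 − 0.569 = 0.431
¬(¬¬(¬(φ ≡ 0) ⇒ ψ) ≡ φ) = 1 − 0.431 = 0.569
¬¬(¬¬(¬(φ ≡ 0) ⇒ ψ) ≡ φ) = 1 − 0.569 = 0.431

0.431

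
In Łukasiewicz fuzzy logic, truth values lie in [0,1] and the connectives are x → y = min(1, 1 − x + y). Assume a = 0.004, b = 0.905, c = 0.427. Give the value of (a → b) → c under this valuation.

0.427

a → b = min(1, 1 − 0.004 + 0.905) = min(1, 1.901) = 1.000
(a → b) → c = min(1, 1 − 1.000 + 0.427) = min(1, 0.427) = 0.427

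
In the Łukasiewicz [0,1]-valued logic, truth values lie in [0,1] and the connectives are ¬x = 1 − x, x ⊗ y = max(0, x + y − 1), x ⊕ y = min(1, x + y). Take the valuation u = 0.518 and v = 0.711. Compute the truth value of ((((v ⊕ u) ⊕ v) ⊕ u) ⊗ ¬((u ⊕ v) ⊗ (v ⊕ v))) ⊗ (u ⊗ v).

0.000

v ⊕ u = min(1, 0.711 + 0.518) = min(1, 1.229) = 1.000
(v ⊕ u) ⊕ v = min(1, 1.000 + 0.711) = min(1, 1.711) = 1.000
((v ⊕ u) ⊕ v) ⊕ u = min(1, 1.000 + 0.518) = min(1, 1.518) = 1.000
u ⊕ v = min(1, 0.518 + 0.711) = min(1, 1.229) = 1.000
v ⊕ v = min(1, 0.711 + 0.711) = min(1, 1.422) = 1.000
(u ⊕ v) ⊗ (v ⊕ v) = max(0, 1.000 + 1.000 − 1) = max(0, 1.000) = 1.000
¬((u ⊕ v) ⊗ (v ⊕ v)) = 1 − 1.000 = 0.000
(((v ⊕ u) ⊕ v) ⊕ u) ⊗ ¬((u ⊕ v) ⊗ (v ⊕ v)) = max(0, 1.000 + 0.000 − 1) = max(0, 0.000) = 0.000
u ⊗ v = max(0, 0.518 + 0.711 − 1) = max(0, 0.229) = 0.229
((((v ⊕ u) ⊕ v) ⊕ u) ⊗ ¬((u ⊕ v) ⊗ (v ⊕ v))) ⊗ (u ⊗ v) = max(0, 0.000 + 0.229 − 1) = max(0, -0.771) = 0.000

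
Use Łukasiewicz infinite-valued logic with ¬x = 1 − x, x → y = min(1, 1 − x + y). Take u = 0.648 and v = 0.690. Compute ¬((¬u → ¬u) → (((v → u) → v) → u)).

0.084

¬u = 1 − 0.648 = 0.352
¬u → ¬u = min(1, 1 − 0.352 + 0.352) = min(1, 1.000) = 1.000
v → u = min(1, 1 − 0.690 + 0.648) = min(1, 0.958) = 0.958
(v → u) → v = min(1, 1 − 0.958 + 0.690) = min(1, 0.732) = 0.732
((v → u) → v) → u = min(1, 1 − 0.732 + 0.648) = min(1, 0.916) = 0.916
(¬u → ¬u) → (((v → u) → v) → u) = min(1, 1 − 1.000 + 0.916) = min(1, 0.916) = 0.916
¬((¬u → ¬u) → (((v → u) → v) → u)) = 1 − 0.916 = 0.084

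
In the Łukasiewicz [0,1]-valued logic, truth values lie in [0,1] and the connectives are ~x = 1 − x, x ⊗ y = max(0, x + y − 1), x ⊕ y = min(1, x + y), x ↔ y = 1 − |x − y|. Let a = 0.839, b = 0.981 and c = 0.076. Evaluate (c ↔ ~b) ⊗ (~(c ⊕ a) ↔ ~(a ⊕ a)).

~b = 1 − 0.981 = 0.019
c ↔ ~b = 1 − |0.076 − 0.019| = 1 − 0.057 = 0.943
c ⊕ a = min(1, 0.076 + 0.839) = min(1, 0.915) = 0.915
~(c ⊕ a) = 1 − 0.915 = 0.085
a ⊕ a = min(1, 0.839 + 0.839) = min(1, 1.678) = 1.000
~(a ⊕ a) = 1 − 1.000 = 0.000
~(c ⊕ a) ↔ ~(a ⊕ a) = 1 − |0.085 − 0.000| = 1 − 0.085 = 0.915
(c ↔ ~b) ⊗ (~(c ⊕ a) ↔ ~(a ⊕ a)) = max(0, 0.943 + 0.915 − 1) = max(0, 0.858) = 0.858

0.858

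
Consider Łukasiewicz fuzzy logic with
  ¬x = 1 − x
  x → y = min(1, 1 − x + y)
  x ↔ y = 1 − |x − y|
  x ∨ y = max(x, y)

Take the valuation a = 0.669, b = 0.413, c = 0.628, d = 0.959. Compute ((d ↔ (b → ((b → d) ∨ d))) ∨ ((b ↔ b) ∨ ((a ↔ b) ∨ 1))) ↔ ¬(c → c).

0.000

b → d = min(1, 1 − 0.413 + 0.959) = min(1, 1.546) = 1.000
(b → d) ∨ d = max(1.000, 0.959) = 1.000
b → ((b → d) ∨ d) = min(1, 1 − 0.413 + 1.000) = min(1, 1.587) = 1.000
d ↔ (b → ((b → d) ∨ d)) = 1 − |0.959 − 1.000| = 1 − 0.041 = 0.959
b ↔ b = 1 − |0.413 − 0.413| = 1 − 0.000 = 1.000
a ↔ b = 1 − |0.669 − 0.413| = 1 − 0.256 = 0.744
(a ↔ b) ∨ 1 = max(0.744, 1.000) = 1.000
(b ↔ b) ∨ ((a ↔ b) ∨ 1) = max(1.000, 1.000) = 1.000
(d ↔ (b → ((b → d) ∨ d))) ∨ ((b ↔ b) ∨ ((a ↔ b) ∨ 1)) = max(0.959, 1.000) = 1.000
c → c = min(1, 1 − 0.628 + 0.628) = min(1, 1.000) = 1.000
¬(c → c) = 1 − 1.000 = 0.000
((d ↔ (b → ((b → d) ∨ d))) ∨ ((b ↔ b) ∨ ((a ↔ b) ∨ 1))) ↔ ¬(c → c) = 1 − |1.000 − 0.000| = 1 − 1.000 = 0.000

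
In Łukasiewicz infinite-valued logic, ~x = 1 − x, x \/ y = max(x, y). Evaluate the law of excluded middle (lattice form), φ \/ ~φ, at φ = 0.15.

~φ = 1 − 0.15 = 0.85
φ \/ ~φ = max(0.15, 0.85) = 0.85
(The value 0.85 < 1 shows this instance is not satisfied; not a Ł∞-tautology — its value is max(a, 1−a).)

0.85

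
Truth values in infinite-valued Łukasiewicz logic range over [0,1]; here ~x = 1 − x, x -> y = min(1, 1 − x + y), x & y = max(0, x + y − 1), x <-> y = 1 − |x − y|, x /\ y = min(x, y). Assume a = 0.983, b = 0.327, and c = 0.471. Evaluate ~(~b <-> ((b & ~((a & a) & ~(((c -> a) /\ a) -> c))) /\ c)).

0.673

~b = 1 − 0.327 = 0.673
a & a = max(0, 0.983 + 0.983 − 1) = max(0, 0.966) = 0.966
c -> a = min(1, 1 − 0.471 + 0.983) = min(1, 1.512) = 1.000
(c -> a) /\ a = min(1.000, 0.983) = 0.983
((c -> a) /\ a) -> c = min(1, 1 − 0.983 + 0.471) = min(1, 0.488) = 0.488
~(((c -> a) /\ a) -> c) = 1 − 0.488 = 0.512
(a & a) & ~(((c -> a) /\ a) -> c) = max(0, 0.966 + 0.512 − 1) = max(0, 0.478) = 0.478
~((a & a) & ~(((c -> a) /\ a) -> c)) = 1 − 0.478 = 0.522
b & ~((a & a) & ~(((c -> a) /\ a) -> c)) = max(0, 0.327 + 0.522 − 1) = max(0, -0.151) = 0.000
(b & ~((a & a) & ~(((c -> a) /\ a) -> c))) /\ c = min(0.000, 0.471) = 0.000
~b <-> ((b & ~((a & a) & ~(((c -> a) /\ a) -> c))) /\ c) = 1 − |0.673 − 0.000| = 1 − 0.673 = 0.327
~(~b <-> ((b & ~((a & a) & ~(((c -> a) /\ a) -> c))) /\ c)) = 1 − 0.327 = 0.673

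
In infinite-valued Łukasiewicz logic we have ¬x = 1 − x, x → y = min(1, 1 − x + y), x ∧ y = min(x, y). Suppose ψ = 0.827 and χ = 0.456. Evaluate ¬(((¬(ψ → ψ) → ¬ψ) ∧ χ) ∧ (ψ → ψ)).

0.544

ψ → ψ = min(1, 1 − 0.827 + 0.827) = min(1, 1.000) = 1.000
¬(ψ → ψ) = 1 − 1.000 = 0.000
¬ψ = 1 − 0.827 = 0.173
¬(ψ → ψ) → ¬ψ = min(1, 1 − 0.000 + 0.173) = min(1, 1.173) = 1.000
(¬(ψ → ψ) → ¬ψ) ∧ χ = min(1.000, 0.456) = 0.456
((¬(ψ → ψ) → ¬ψ) ∧ χ) ∧ (ψ → ψ) = min(0.456, 1.000) = 0.456
¬(((¬(ψ → ψ) → ¬ψ) ∧ χ) ∧ (ψ → ψ)) = 1 − 0.456 = 0.544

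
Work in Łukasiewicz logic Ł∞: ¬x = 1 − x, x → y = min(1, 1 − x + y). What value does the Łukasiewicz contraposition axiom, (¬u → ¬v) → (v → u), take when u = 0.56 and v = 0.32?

1.00

¬u = 1 − 0.56 = 0.44
¬v = 1 − 0.32 = 0.68
¬u → ¬v = min(1, 1 − 0.44 + 0.68) = min(1, 1.24) = 1.00
v → u = min(1, 1 − 0.32 + 0.56) = min(1, 1.24) = 1.00
(¬u → ¬v) → (v → u) = min(1, 1 − 1.00 + 1.00) = min(1, 1.00) = 1.00
(As expected: an axiom of Ł∞, always 1.)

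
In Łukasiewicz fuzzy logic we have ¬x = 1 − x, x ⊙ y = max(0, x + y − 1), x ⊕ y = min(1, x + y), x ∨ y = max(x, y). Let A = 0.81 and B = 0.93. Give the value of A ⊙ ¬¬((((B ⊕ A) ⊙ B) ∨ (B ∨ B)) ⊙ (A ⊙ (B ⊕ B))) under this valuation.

0.55

B ⊕ A = min(1, 0.93 + 0.81) = min(1, 1.74) = 1.00
(B ⊕ A) ⊙ B = max(0, 1.00 + 0.93 − 1) = max(0, 0.93) = 0.93
B ∨ B = max(0.93, 0.93) = 0.93
((B ⊕ A) ⊙ B) ∨ (B ∨ B) = max(0.93, 0.93) = 0.93
B ⊕ B = min(1, 0.93 + 0.93) = min(1, 1.86) = 1.00
A ⊙ (B ⊕ B) = max(0, 0.81 + 1.00 − 1) = max(0, 0.81) = 0.81
(((B ⊕ A) ⊙ B) ∨ (B ∨ B)) ⊙ (A ⊙ (B ⊕ B)) = max(0, 0.93 + 0.81 − 1) = max(0, 0.74) = 0.74
¬((((B ⊕ A) ⊙ B) ∨ (B ∨ B)) ⊙ (A ⊙ (B ⊕ B))) = 1 − 0.74 = 0.26
¬¬((((B ⊕ A) ⊙ B) ∨ (B ∨ B)) ⊙ (A ⊙ (B ⊕ B))) = 1 − 0.26 = 0.74
A ⊙ ¬¬((((B ⊕ A) ⊙ B) ∨ (B ∨ B)) ⊙ (A ⊙ (B ⊕ B))) = max(0, 0.81 + 0.74 − 1) = max(0, 0.55) = 0.55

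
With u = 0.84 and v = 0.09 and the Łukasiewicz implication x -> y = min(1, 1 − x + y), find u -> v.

u -> v = min(1, 1 − 0.84 + 0.09) = min(1, 0.25) = 0.25
For comparison, the Gödel implication (1 if x ≤ y else y) would give 0.09.

0.25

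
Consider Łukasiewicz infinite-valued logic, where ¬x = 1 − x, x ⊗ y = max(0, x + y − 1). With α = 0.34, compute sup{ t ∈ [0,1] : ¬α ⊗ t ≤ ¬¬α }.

0.68

¬α = 1 − 0.34 = 0.66
So the left factor is ¬α = 0.66.
¬¬α = 1 − 0.66 = 0.34
So the right-hand bound is ¬¬α = 0.34.
The residuum of the Łukasiewicz t-norm gives the supremum: min(1, 1 − 0.66 + 0.34).
1 − 0.66 + 0.34 = 0.68, so t = min(1, 0.68) = 0.68.
Check: 0.66 ⊗ 0.68 = max(0, 0.34) = 0.34 ≤ 0.34.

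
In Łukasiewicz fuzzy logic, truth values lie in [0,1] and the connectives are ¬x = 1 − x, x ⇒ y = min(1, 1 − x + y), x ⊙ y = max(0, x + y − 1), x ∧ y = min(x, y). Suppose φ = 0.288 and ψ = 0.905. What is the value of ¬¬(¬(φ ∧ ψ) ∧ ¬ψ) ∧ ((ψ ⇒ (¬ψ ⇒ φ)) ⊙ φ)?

0.095

φ ∧ ψ = min(0.288, 0.905) = 0.288
¬(φ ∧ ψ) = 1 − 0.288 = 0.712
¬ψ = 1 − 0.905 = 0.095
¬(φ ∧ ψ) ∧ ¬ψ = min(0.712, 0.095) = 0.095
¬(¬(φ ∧ ψ) ∧ ¬ψ) = 1 − 0.095 = 0.905
¬¬(¬(φ ∧ ψ) ∧ ¬ψ) = 1 − 0.905 = 0.095
¬ψ ⇒ φ = min(1, 1 − 0.095 + 0.288) = min(1, 1.193) = 1.000
ψ ⇒ (¬ψ ⇒ φ) = min(1, 1 − 0.905 + 1.000) = min(1, 1.095) = 1.000
(ψ ⇒ (¬ψ ⇒ φ)) ⊙ φ = max(0, 1.000 + 0.288 − 1) = max(0, 0.288) = 0.288
¬¬(¬(φ ∧ ψ) ∧ ¬ψ) ∧ ((ψ ⇒ (¬ψ ⇒ φ)) ⊙ φ) = min(0.095, 0.288) = 0.095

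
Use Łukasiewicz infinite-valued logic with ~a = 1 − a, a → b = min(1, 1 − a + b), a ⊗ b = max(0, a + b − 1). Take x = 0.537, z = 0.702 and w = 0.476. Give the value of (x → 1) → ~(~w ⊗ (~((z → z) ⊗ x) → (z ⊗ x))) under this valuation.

0.700

x → 1 = min(1, 1 − 0.537 + 1.000) = min(1, 1.463) = 1.000
~w = 1 − 0.476 = 0.524
z → z = min(1, 1 − 0.702 + 0.702) = min(1, 1.000) = 1.000
(z → z) ⊗ x = max(0, 1.000 + 0.537 − 1) = max(0, 0.537) = 0.537
~((z → z) ⊗ x) = 1 − 0.537 = 0.463
z ⊗ x = max(0, 0.702 + 0.537 − 1) = max(0, 0.239) = 0.239
~((z → z) ⊗ x) → (z ⊗ x) = min(1, 1 − 0.463 + 0.239) = min(1, 0.776) = 0.776
~w ⊗ (~((z → z) ⊗ x) → (z ⊗ x)) = max(0, 0.524 + 0.776 − 1) = max(0, 0.300) = 0.300
~(~w ⊗ (~((z → z) ⊗ x) → (z ⊗ x))) = 1 − 0.300 = 0.700
(x → 1) → ~(~w ⊗ (~((z → z) ⊗ x) → (z ⊗ x))) = min(1, 1 − 1.000 + 0.700) = min(1, 0.700) = 0.700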